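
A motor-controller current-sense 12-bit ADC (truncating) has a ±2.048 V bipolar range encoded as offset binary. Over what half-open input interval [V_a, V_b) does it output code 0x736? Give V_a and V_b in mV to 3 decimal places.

[-202.000 mV, -201.000 mV)

LSB = 4.096/2^12 = 1.000 mV.
Code 0x736 = 1846 decimal.
V_a = V_low + 1846·LSB = -0.202 V; V_b = V_low + 1847·LSB = -0.201 V.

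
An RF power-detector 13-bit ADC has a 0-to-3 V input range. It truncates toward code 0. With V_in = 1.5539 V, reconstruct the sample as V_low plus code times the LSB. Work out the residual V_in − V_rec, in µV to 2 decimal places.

66.99 µV

Step size: 3 V ÷ 2^13 = 366.21 µV.
Scaled input = 4243.1829 LSBs, so code = 4243.
Code 4243 maps back to 0 + 4243×0.000366211 V = 1.553833 V.
V_in − V_rec = 6.69922e-05 V = 66.99 µV.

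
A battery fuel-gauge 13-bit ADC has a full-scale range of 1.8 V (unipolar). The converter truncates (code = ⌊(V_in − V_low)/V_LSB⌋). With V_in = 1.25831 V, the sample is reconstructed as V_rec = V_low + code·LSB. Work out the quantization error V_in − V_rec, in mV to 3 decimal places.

One LSB is 1.8 V / 8192 = 219.73 µV.
Scaled input = 5726.7086 LSBs, so code = 5726.
Reconstructed: 1.2581543 V.
Difference: 0.000155703 V → 0.156 mV.

0.156 mV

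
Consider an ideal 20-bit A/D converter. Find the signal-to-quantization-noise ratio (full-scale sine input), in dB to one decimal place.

SNR ≈ 6.02·N + 1.76 dB = 6.02·20 + 1.76 = 122.16 dB.

122.2 dB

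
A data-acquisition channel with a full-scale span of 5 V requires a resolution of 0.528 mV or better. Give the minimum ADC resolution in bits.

14 bits

Number of steps required ≥ 5 V / 0.528 mV = 9469.70.
Need 2^N ≥ 9469.70; 2^13 = 8192, 2^14 = 16384.
Minimum N = 14.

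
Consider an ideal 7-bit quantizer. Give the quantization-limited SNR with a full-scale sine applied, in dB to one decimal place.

43.9 dB

SNR ≈ 6.02·N + 1.76 dB = 6.02·7 + 1.76 = 43.90 dB.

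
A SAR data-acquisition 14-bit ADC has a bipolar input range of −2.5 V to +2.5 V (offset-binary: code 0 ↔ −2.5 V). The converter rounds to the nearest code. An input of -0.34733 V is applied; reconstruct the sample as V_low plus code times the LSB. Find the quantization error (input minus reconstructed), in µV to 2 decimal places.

-39.96 µV

Step size: 5 V ÷ 2^14 = 305.18 µV.
(-0.34733 − (−2.5))/0.000305176 = 7053.8691; round gives code 7054.
V_rec = (−2.5) + 7054·0.000305176 = -0.34729004 V.
Difference: -3.99609e-05 V → -39.96 µV.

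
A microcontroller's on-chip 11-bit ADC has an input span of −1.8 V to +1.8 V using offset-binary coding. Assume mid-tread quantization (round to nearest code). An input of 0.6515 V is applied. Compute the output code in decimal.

With 2048 levels over 3.6 V, one step is 1.758 mV.
(0.6515 − (−1.8)) / 0.00175781 = 1394.631 LSBs.
round(1394.631) = 1395.

code 1395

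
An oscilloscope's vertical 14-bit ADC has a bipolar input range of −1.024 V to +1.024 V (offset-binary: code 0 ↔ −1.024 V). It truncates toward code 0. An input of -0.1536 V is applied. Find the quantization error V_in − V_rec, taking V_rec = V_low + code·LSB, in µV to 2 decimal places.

25.00 µV

LSB = 2.048/2^14 = 125.00 µV.
(-0.1536 − (−1.024))/0.000125 = 6963.2000; ⌊·⌋ gives code 6963.
V_rec = (−1.024) + 6963·0.000125 = -0.153625 V.
Error = -0.1536 − (−0.153625) = 2.5e-05 V = 25.00 µV.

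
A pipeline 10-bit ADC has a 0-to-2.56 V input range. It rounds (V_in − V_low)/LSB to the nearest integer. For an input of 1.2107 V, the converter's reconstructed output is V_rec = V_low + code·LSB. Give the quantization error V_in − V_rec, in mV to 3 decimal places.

Step size: 2.56 V ÷ 2^10 = 2.500 mV.
(1.2107 − 0)/0.0025 = 484.2800; round gives code 484.
Reconstructed: 1.21 V.
V_in − V_rec = 0.0007 V = 0.700 mV.

0.700 mV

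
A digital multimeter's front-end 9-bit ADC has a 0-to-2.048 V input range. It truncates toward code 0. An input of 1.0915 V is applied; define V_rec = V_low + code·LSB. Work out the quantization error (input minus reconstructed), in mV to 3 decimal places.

One LSB is 2.048 V / 512 = 4.000 mV.
Scaled input = 272.8750 LSBs, so code = 272.
Code 272 maps back to 0 + 272×0.004 V = 1.088 V.
V_in − V_rec = 0.0035 V = 3.500 mV.

3.500 mV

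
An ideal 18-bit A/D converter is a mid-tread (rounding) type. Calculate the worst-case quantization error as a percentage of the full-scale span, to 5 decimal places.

0.00019 %

Rounding → worst-case error = ½ LSB = V_FS/2^19, so 100/524288 = 0.000190735 % of full scale.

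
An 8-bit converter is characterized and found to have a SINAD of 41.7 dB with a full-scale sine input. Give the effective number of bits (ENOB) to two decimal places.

ENOB = (SINAD − 1.76) / 6.02 = (41.7 − 1.76)/6.02 = 6.635.

6.63 bits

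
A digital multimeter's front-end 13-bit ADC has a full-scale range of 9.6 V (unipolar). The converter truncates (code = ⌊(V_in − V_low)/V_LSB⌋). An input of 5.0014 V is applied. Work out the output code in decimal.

LSB = 9.6 V / 8192 = 1.172 mV.
Input sits at 4267.861 steps above V_low.
⌊·⌋(4267.861) = 4267.

code 4267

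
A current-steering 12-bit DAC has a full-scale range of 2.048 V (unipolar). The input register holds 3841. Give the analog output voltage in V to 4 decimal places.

1.9205 V

LSB = 2.048 V / 2^12 = 0.500 mV.
V_out = 0 + 3841 × 0.0005 V = 1.9205 V.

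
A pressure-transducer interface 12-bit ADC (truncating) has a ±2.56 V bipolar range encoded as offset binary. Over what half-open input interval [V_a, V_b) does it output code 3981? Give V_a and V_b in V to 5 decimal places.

[2.41625 V, 2.41750 V)

LSB = 5.12/2^12 = 1.250 mV.
V_a = V_low + 3981·LSB = 2.41625 V; V_b = V_low + 3982·LSB = 2.4175 V.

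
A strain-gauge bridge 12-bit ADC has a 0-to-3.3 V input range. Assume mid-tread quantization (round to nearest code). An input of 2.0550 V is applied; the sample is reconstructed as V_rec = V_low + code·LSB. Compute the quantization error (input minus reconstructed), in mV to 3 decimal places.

Step size: 3.3 V ÷ 2^12 = 0.806 mV.
(2.0550 − 0)/0.000805664 = 2550.6909; round gives code 2551.
Code 2551 maps back to 0 + 2551×0.000805664 V = 2.055249 V.
Difference: -0.000249023 V → -0.249 mV.

-0.249 mV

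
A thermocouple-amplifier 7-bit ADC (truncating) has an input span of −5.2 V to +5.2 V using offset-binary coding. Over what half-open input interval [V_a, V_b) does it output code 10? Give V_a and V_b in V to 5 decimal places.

LSB = 10.4/2^7 = 81.250 mV.
V_a = V_low + 10·LSB = -4.3875 V; V_b = V_low + 11·LSB = -4.30625 V.

[-4.38750 V, -4.30625 V)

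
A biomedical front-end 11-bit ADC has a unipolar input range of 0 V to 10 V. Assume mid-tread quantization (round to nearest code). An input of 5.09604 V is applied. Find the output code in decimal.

Full-scale span = 10 V; LSB = 10/2^11 = 4.883 mV.
(V_in − V_low)/LSB = (5.09604 − 0) / 0.00488281 = 1043.669.
Round → code 1044.

code 1044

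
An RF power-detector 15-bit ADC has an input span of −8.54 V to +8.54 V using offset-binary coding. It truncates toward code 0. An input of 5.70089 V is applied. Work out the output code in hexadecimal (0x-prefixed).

code 0x6AB9 (decimal 27321)

Full-scale span = 17.08 V; LSB = 17.08/2^15 = 0.521 mV.
Input sits at 27321.164 steps above V_low.
⌊·⌋(27321.164) = 27321.
In hexadecimal (0x-prefixed): 0x6AB9.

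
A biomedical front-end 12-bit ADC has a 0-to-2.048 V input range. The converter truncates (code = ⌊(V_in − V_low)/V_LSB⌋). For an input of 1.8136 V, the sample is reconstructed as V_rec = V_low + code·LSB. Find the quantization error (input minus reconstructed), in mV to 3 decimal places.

One LSB is 2.048 V / 4096 = 0.500 mV.
(V_in − V_low)/LSB = (1.8136 − 0)/0.0005 = 3627.2000 → code 3627 (floor).
V_rec = 0 + 3627·0.0005 = 1.8135 V.
V_in − V_rec = 0.0001 V = 0.100 mV.

0.100 mV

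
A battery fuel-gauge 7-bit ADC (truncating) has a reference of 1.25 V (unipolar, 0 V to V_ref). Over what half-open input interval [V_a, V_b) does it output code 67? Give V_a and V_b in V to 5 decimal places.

[0.65430 V, 0.66406 V)

LSB = 1.25/2^7 = 9.766 mV.
V_a = V_low + 67·LSB = 0.654297 V; V_b = V_low + 68·LSB = 0.664062 V.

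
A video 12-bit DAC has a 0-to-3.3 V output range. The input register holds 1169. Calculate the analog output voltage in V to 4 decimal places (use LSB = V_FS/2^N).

LSB = 3.3 V / 2^12 = 0.806 mV.
V_out = 0 + 1169 × 0.000805664 V = 0.941821 V.

0.9418 V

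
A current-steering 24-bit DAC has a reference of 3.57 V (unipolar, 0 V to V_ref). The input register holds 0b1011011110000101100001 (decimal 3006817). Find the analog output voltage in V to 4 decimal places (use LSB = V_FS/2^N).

LSB = 3.57 V / 2^24 = 0.21 µV.
Code 0b1011011110000101100001 = 3006817 decimal.
V_out = 0 + 3006817 × 2.12789e-07 V = 0.639816 V.

0.6398 V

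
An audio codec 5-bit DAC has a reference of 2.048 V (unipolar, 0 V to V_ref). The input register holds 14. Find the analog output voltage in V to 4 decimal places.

LSB = 2.048 V / 2^5 = 64.000 mV.
V_out = 0 + 14 × 0.064 V = 0.896 V.

0.8960 V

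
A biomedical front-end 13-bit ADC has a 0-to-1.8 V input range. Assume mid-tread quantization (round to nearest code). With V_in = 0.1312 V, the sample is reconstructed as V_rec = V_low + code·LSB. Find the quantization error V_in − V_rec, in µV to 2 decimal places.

23.24 µV

LSB = 1.8/2^13 = 219.73 µV.
Scaled input = 597.1058 LSBs, so code = 597.
V_rec = 0 + 597·0.000219727 = 0.13117676 V.
V_in − V_rec = 2.32422e-05 V = 23.24 µV.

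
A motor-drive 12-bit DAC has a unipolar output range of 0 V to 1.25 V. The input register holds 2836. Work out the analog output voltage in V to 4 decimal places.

LSB = 1.25 V / 2^12 = 305.18 µV.
V_out = 0 + 2836 × 0.000305176 V = 0.865479 V.

0.8655 V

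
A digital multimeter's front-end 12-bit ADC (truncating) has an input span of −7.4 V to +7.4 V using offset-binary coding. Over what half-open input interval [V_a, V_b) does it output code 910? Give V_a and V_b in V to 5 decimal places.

LSB = 14.8/2^12 = 3.613 mV.
V_a = V_low + 910·LSB = -4.11191 V; V_b = V_low + 911·LSB = -4.1083 V.

[-4.11191 V, -4.10830 V)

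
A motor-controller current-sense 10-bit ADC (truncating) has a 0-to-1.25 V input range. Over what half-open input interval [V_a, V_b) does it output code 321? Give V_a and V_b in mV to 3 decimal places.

[391.846 mV, 393.066 mV)

LSB = 1.25/2^10 = 1.221 mV.
V_a = V_low + 321·LSB = 0.391846 V; V_b = V_low + 322·LSB = 0.393066 V.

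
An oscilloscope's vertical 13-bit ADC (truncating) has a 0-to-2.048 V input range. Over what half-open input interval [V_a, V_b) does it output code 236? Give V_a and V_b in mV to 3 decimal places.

LSB = 2.048/2^13 = 250.00 µV.
V_a = V_low + 236·LSB = 0.059 V; V_b = V_low + 237·LSB = 0.05925 V.

[59.000 mV, 59.250 mV)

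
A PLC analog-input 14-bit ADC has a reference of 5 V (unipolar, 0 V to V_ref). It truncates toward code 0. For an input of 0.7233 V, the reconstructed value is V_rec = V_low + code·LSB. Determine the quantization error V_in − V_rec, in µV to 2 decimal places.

One LSB is 5 V / 16384 = 305.18 µV.
Scaled input = 2370.1094 LSBs, so code = 2370.
Code 2370 maps back to 0 + 2370×0.000305176 V = 0.7232666 V.
Difference: 3.33984e-05 V → 33.40 µV.

33.40 µV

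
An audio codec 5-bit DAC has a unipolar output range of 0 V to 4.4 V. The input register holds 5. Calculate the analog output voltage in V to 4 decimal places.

LSB = 4.4 V / 2^5 = 137.500 mV.
V_out = 0 + 5 × 0.1375 V = 0.6875 V.

0.6875 V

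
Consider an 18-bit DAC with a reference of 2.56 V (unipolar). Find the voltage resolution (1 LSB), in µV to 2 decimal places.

Full-scale span = 2.56 V.
LSB = 2.56 / 2^18 = 2.56 / 262144 = 9.76563e-06 V = 9.77 µV.

9.77 µV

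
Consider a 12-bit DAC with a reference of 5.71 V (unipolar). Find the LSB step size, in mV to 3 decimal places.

Full-scale span = 5.71 V.
LSB = 5.71 / 2^12 = 5.71 / 4096 = 0.00139404 V = 1.394 mV.

1.394 mV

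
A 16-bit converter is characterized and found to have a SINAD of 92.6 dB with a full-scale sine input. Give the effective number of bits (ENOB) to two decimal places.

ENOB = (SINAD − 1.76) / 6.02 = (92.6 − 1.76)/6.02 = 15.090.

15.09 bits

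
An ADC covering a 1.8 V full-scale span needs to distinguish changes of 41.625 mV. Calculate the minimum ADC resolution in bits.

6 bits

Number of steps required ≥ 1.8 V / 41.625 mV = 43.24.
Need 2^N ≥ 43.24; 2^5 = 32, 2^6 = 64.
Minimum N = 6.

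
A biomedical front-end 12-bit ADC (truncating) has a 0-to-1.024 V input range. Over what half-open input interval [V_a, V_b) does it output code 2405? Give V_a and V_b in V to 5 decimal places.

[0.60125 V, 0.60150 V)

LSB = 1.024/2^12 = 250.00 µV.
V_a = V_low + 2405·LSB = 0.60125 V; V_b = V_low + 2406·LSB = 0.6015 V.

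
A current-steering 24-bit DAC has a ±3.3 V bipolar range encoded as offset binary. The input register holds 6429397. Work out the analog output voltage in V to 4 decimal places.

-0.7707 V

LSB = 6.6 V / 2^24 = 0.39 µV.
V_out = (−3.3) + 6429397 × 3.93391e-07 V = -0.770735 V.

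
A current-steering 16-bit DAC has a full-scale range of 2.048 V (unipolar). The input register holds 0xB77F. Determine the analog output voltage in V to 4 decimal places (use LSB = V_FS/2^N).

LSB = 2.048 V / 2^16 = 31.25 µV.
Code 0xB77F = 46975 decimal.
V_out = 0 + 46975 × 3.125e-05 V = 1.46797 V.

1.4680 V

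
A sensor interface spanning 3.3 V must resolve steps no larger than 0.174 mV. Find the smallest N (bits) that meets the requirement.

Number of steps required ≥ 3.3 V / 0.174 mV = 18965.52.
Need 2^N ≥ 18965.52; 2^14 = 16384, 2^15 = 32768.
Minimum N = 15.

15 bits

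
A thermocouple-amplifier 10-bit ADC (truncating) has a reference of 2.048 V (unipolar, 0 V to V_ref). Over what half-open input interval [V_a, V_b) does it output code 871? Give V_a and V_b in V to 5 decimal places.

LSB = 2.048/2^10 = 2.000 mV.
V_a = V_low + 871·LSB = 1.742 V; V_b = V_low + 872·LSB = 1.744 V.

[1.74200 V, 1.74400 V)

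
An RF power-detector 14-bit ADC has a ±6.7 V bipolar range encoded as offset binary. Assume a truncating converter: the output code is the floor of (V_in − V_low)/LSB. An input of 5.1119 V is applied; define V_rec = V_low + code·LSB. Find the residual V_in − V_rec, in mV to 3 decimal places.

0.206 mV

LSB = 13.4/2^14 = 0.818 mV.
Scaled input = 14442.2515 LSBs, so code = 14442.
V_rec = (−6.7) + 14442·0.000817871 = 5.1116943 V.
Difference: 0.000205664 V → 0.206 mV.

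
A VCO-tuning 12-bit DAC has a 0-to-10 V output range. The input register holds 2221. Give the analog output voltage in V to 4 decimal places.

LSB = 10 V / 2^12 = 2.441 mV.
V_out = 0 + 2221 × 0.00244141 V = 5.42236 V.

5.4224 V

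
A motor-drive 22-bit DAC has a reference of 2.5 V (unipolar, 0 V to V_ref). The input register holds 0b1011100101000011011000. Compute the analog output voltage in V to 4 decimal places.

1.8092 V

LSB = 2.5 V / 2^22 = 0.60 µV.
Code 0b1011100101000011011000 = 3035352 decimal.
V_out = 0 + 3035352 × 5.96046e-07 V = 1.80921 V.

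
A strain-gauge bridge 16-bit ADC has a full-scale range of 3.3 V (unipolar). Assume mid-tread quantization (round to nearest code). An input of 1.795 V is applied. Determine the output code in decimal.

With 65536 levels over 3.3 V, one step is 50.35 µV.
Input sits at 35647.612 steps above V_low.
So the output code is 35648.

code 35648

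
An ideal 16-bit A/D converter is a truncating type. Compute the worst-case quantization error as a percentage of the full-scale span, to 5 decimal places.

0.00153 %

Truncating → worst-case error = 1 LSB = V_FS/2^16, so 100/65536 = 0.00152588 % of full scale.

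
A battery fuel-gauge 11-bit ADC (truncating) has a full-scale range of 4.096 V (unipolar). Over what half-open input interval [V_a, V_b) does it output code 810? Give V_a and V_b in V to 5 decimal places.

[1.62000 V, 1.62200 V)

LSB = 4.096/2^11 = 2.000 mV.
V_a = V_low + 810·LSB = 1.62 V; V_b = V_low + 811·LSB = 1.622 V.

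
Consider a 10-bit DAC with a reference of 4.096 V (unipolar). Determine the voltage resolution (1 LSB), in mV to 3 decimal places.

Full-scale span = 4.096 V.
LSB = 4.096 / 2^10 = 4.096 / 1024 = 0.004 V = 4.000 mV.

4.000 mV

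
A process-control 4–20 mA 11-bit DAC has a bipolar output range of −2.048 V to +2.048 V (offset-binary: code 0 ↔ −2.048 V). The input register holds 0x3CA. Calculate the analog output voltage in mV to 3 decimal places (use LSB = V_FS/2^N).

-108.000 mV

LSB = 4.096 V / 2^11 = 2.000 mV.
Code 0x3CA = 970 decimal.
V_out = (−2.048) + 970 × 0.002 V = -0.108 V.
= -108.000 mV.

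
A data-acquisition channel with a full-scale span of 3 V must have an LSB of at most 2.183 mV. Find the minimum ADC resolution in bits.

Number of steps required ≥ 3 V / 2.183 mV = 1374.26.
Need 2^N ≥ 1374.26; 2^10 = 1024, 2^11 = 2048.
Minimum N = 11.

11 bits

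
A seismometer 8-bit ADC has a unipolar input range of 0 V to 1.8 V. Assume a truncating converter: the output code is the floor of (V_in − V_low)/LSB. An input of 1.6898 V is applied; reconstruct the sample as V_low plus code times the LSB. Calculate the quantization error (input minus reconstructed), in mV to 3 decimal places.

Step size: 1.8 V ÷ 2^8 = 7.031 mV.
(1.6898 − 0)/0.00703125 = 240.3271; ⌊·⌋ gives code 240.
Reconstructed: 1.6875 V.
V_in − V_rec = 0.0023 V = 2.300 mV.

2.300 mV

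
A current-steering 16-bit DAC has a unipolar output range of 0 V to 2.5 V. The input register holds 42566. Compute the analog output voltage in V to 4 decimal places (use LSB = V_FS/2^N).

1.6238 V

LSB = 2.5 V / 2^16 = 38.15 µV.
V_out = 0 + 42566 × 3.8147e-05 V = 1.62376 V.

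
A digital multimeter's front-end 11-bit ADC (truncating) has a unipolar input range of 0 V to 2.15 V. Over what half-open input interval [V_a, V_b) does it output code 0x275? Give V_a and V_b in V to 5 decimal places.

LSB = 2.15/2^11 = 1.050 mV.
Code 0x275 = 629 decimal.
V_a = V_low + 629·LSB = 0.660327 V; V_b = V_low + 630·LSB = 0.661377 V.

[0.66033 V, 0.66138 V)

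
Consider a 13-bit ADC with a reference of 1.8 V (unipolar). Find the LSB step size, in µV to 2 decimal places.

Full-scale span = 1.8 V.
LSB = 1.8 / 2^13 = 1.8 / 8192 = 0.000219727 V = 219.73 µV.

219.73 µV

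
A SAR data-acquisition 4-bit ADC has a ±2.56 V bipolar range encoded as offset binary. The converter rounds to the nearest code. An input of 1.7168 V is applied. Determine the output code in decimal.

Full-scale span = 5.12 V; LSB = 5.12/2^4 = 320.000 mV.
Input sits at 13.365 steps above V_low.
round(13.365) = 13.

code 13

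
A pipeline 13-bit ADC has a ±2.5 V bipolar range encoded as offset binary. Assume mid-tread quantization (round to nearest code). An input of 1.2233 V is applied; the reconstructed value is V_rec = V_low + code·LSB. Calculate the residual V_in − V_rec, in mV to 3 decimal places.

LSB = 5/2^13 = 0.610 mV.
(V_in − V_low)/LSB = (1.2233 − (−2.5))/0.000610352 = 6100.2547 → code 6100 (round).
V_rec = (−2.5) + 6100·0.000610352 = 1.2231445 V.
Difference: 0.000155469 V → 0.155 mV.

0.155 mV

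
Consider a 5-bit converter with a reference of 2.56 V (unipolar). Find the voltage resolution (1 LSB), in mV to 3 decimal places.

80.000 mV

Full-scale span = 2.56 V.
LSB = 2.56 / 2^5 = 2.56 / 32 = 0.08 V = 80.000 mV.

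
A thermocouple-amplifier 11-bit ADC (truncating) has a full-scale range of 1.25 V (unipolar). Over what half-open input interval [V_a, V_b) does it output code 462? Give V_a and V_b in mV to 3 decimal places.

LSB = 1.25/2^11 = 0.610 mV.
V_a = V_low + 462·LSB = 0.281982 V; V_b = V_low + 463·LSB = 0.282593 V.

[281.982 mV, 282.593 mV)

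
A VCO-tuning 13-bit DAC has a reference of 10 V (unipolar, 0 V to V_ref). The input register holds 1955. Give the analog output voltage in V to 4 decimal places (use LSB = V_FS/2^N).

2.3865 V

LSB = 10 V / 2^13 = 1.221 mV.
V_out = 0 + 1955 × 0.0012207 V = 2.38647 V.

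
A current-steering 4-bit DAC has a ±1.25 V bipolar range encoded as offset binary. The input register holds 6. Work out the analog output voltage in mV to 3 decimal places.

LSB = 2.5 V / 2^4 = 156.250 mV.
V_out = (−1.25) + 6 × 0.15625 V = -0.3125 V.
= -312.500 mV.

-312.500 mV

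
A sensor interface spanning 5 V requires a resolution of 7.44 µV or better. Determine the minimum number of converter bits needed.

20 bits

Number of steps required ≥ 5 V / 7.44 µV = 672043.01.
Need 2^N ≥ 672043.01; 2^19 = 524288, 2^20 = 1048576.
Minimum N = 20.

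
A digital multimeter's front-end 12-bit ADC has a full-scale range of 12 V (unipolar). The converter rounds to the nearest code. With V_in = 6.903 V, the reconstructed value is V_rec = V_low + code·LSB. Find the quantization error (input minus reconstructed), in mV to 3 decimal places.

LSB = 12/2^12 = 2.930 mV.
(V_in − V_low)/LSB = (6.903 − 0)/0.00292969 = 2356.2240 → code 2356 (round).
V_rec = 0 + 2356·0.00292969 = 6.9023438 V.
Error = 6.903 − 6.9023438 = 0.00065625 V = 0.656 mV.

0.656 mV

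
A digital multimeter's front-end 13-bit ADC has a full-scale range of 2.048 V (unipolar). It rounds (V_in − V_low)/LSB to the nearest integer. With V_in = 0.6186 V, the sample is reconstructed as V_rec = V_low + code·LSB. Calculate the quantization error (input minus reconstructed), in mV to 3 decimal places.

0.100 mV

One LSB is 2.048 V / 8192 = 250.00 µV.
Scaled input = 2474.4000 LSBs, so code = 2474.
Reconstructed: 0.6185 V.
Difference: 0.0001 V → 0.100 mV.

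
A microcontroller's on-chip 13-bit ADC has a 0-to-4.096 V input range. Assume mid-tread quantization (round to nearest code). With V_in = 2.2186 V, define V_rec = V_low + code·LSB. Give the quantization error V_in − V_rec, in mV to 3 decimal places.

0.100 mV

LSB = 4.096/2^13 = 0.500 mV.
(V_in − V_low)/LSB = (2.2186 − 0)/0.0005 = 4437.2000 → code 4437 (round).
V_rec = 0 + 4437·0.0005 = 2.2185 V.
V_in − V_rec = 0.0001 V = 0.100 mV.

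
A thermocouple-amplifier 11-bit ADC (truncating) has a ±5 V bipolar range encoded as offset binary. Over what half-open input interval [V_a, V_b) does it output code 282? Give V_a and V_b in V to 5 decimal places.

LSB = 10/2^11 = 4.883 mV.
V_a = V_low + 282·LSB = -3.62305 V; V_b = V_low + 283·LSB = -3.61816 V.

[-3.62305 V, -3.61816 V)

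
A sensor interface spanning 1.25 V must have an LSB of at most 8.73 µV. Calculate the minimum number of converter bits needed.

18 bits

Number of steps required ≥ 1.25 V / 8.73 µV = 143184.42.
Need 2^N ≥ 143184.42; 2^17 = 131072, 2^18 = 262144.
Minimum N = 18.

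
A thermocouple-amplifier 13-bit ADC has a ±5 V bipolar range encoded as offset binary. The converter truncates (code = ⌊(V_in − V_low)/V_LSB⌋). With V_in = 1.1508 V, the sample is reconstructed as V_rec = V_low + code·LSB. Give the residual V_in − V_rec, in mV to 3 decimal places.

One LSB is 10 V / 8192 = 1.221 mV.
Scaled input = 5038.7354 LSBs, so code = 5038.
Reconstructed: 1.1499023 V.
V_in − V_rec = 0.000897656 V = 0.898 mV.

0.898 mV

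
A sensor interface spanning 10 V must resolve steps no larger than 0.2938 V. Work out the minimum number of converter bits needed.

Number of steps required ≥ 10 V / 0.2938 V = 34.04.
Need 2^N ≥ 34.04; 2^5 = 32, 2^6 = 64.
Minimum N = 6.

6 bits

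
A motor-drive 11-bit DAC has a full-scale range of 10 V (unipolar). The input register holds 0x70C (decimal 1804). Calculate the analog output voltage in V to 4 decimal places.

8.8086 V

LSB = 10 V / 2^11 = 4.883 mV.
Code 0x70C = 1804 decimal.
V_out = 0 + 1804 × 0.00488281 V = 8.80859 V.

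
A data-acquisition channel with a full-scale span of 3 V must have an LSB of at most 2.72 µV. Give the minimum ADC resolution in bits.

Number of steps required ≥ 3 V / 2.72 µV = 1102941.18.
Need 2^N ≥ 1102941.18; 2^20 = 1048576, 2^21 = 2097152.
Minimum N = 21.

21 bits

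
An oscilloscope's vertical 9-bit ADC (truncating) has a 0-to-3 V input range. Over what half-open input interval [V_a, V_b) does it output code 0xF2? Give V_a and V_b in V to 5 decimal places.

[1.41797 V, 1.42383 V)

LSB = 3/2^9 = 5.859 mV.
Code 0xF2 = 242 decimal.
V_a = V_low + 242·LSB = 1.41797 V; V_b = V_low + 243·LSB = 1.42383 V.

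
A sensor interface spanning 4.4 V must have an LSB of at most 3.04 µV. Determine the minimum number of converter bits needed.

21 bits

Number of steps required ≥ 4.4 V / 3.04 µV = 1447368.42.
Need 2^N ≥ 1447368.42; 2^20 = 1048576, 2^21 = 2097152.
Minimum N = 21.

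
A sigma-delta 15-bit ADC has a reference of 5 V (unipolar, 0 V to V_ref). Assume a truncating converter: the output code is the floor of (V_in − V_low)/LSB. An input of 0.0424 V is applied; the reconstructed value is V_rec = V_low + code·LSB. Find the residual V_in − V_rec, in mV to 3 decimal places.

LSB = 5/2^15 = 152.59 µV.
(0.0424 − 0)/0.000152588 = 277.8726; ⌊·⌋ gives code 277.
Code 277 maps back to 0 + 277×0.000152588 V = 0.042266846 V.
Difference: 0.000133154 V → 0.133 mV.

0.133 mV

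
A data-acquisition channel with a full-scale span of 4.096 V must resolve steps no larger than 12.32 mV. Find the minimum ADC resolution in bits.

Number of steps required ≥ 4.096 V / 12.32 mV = 332.47.
Need 2^N ≥ 332.47; 2^8 = 256, 2^9 = 512.
Minimum N = 9.

9 bits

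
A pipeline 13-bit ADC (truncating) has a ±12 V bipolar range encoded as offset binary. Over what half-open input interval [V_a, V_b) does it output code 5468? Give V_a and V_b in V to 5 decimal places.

[4.01953 V, 4.02246 V)

LSB = 24/2^13 = 2.930 mV.
V_a = V_low + 5468·LSB = 4.01953 V; V_b = V_low + 5469·LSB = 4.02246 V.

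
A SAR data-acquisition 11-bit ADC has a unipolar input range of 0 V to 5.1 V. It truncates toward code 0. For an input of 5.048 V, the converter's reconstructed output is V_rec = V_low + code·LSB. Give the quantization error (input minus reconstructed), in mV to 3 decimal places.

LSB = 5.1/2^11 = 2.490 mV.
Scaled input = 2027.1184 LSBs, so code = 2027.
Code 2027 maps back to 0 + 2027×0.00249023 V = 5.0477051 V.
V_in − V_rec = 0.000294922 V = 0.295 mV.

0.295 mV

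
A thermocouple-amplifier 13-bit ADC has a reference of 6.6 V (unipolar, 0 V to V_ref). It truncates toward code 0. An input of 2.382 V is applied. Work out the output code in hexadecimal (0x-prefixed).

code 0xB8C (decimal 2956)

Full-scale span = 6.6 V; LSB = 6.6/2^13 = 0.806 mV.
Input sits at 2956.567 steps above V_low.
⌊·⌋(2956.567) = 2956.
In hexadecimal (0x-prefixed): 0xB8C.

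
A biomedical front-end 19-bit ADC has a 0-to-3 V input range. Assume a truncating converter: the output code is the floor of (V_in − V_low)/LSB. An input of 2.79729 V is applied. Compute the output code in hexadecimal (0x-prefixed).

code 0x7759D (decimal 488861)

With 524288 levels over 3 V, one step is 5.72 µV.
(2.79729 − 0) / 5.72205e-06 = 488861.860 LSBs.
So the output code is 488861.
In hexadecimal (0x-prefixed): 0x7759D.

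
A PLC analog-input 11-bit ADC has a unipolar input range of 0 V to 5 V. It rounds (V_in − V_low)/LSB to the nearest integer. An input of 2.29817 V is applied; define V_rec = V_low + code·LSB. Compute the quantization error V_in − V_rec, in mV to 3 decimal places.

0.807 mV

One LSB is 5 V / 2048 = 2.441 mV.
(2.29817 − 0)/0.00244141 = 941.3304; round gives code 941.
Reconstructed: 2.2973633 V.
Difference: 0.000806719 V → 0.807 mV.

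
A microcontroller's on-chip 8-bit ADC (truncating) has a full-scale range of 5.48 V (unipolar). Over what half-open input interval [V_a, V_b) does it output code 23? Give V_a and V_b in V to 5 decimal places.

LSB = 5.48/2^8 = 21.406 mV.
V_a = V_low + 23·LSB = 0.492344 V; V_b = V_low + 24·LSB = 0.51375 V.

[0.49234 V, 0.51375 V)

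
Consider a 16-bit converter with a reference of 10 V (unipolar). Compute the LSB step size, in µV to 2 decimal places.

152.59 µV

Full-scale span = 10 V.
LSB = 10 / 2^16 = 10 / 65536 = 0.000152588 V = 152.59 µV.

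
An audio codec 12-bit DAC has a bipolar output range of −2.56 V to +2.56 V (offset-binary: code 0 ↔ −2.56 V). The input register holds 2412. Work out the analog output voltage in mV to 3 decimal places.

455.000 mV

LSB = 5.12 V / 2^12 = 1.250 mV.
V_out = (−2.56) + 2412 × 0.00125 V = 0.455 V.
= 455.000 mV.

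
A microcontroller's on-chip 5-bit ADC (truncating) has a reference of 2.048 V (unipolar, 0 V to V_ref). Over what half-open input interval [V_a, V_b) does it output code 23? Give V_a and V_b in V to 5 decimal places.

[1.47200 V, 1.53600 V)

LSB = 2.048/2^5 = 64.000 mV.
V_a = V_low + 23·LSB = 1.472 V; V_b = V_low + 24·LSB = 1.536 V.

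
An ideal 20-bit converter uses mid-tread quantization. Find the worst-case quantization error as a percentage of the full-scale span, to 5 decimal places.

Rounding → worst-case error = ½ LSB = V_FS/2^21, so 100/2097152 = 4.76837e-05 % of full scale.

0.00005 %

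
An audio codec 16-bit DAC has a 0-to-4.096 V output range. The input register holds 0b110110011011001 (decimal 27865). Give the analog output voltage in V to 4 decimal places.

LSB = 4.096 V / 2^16 = 62.50 µV.
Code 0b110110011011001 = 27865 decimal.
V_out = 0 + 27865 × 6.25e-05 V = 1.74156 V.

1.7416 V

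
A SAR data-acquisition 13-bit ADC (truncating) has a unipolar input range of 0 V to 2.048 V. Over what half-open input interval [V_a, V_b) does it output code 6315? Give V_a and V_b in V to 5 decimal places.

LSB = 2.048/2^13 = 250.00 µV.
V_a = V_low + 6315·LSB = 1.57875 V; V_b = V_low + 6316·LSB = 1.579 V.

[1.57875 V, 1.57900 V)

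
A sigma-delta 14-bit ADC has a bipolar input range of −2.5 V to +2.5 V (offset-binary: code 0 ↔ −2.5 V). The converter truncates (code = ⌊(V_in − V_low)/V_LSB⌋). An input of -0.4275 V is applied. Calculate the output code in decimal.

Full-scale span = 5 V; LSB = 5/2^14 = 305.18 µV.
(V_in − V_low)/LSB = (-0.4275 − (−2.5)) / 0.000305176 = 6791.168.
Floor → code 6791.

code 6791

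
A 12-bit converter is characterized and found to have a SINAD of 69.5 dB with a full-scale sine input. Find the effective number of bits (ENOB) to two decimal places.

ENOB = (SINAD − 1.76) / 6.02 = (69.5 − 1.76)/6.02 = 11.252.

11.25 bits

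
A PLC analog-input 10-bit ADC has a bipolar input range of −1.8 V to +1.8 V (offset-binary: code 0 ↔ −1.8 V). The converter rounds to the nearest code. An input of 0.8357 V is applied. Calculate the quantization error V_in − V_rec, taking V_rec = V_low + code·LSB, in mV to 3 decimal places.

-1.019 mV

One LSB is 3.6 V / 1024 = 3.516 mV.
Scaled input = 749.7102 LSBs, so code = 750.
Reconstructed: 0.83671875 V.
V_in − V_rec = -0.00101875 V = -1.019 mV.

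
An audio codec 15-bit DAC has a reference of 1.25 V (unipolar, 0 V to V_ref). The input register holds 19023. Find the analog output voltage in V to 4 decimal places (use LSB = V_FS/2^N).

0.7257 V

LSB = 1.25 V / 2^15 = 38.15 µV.
V_out = 0 + 19023 × 3.8147e-05 V = 0.72567 V.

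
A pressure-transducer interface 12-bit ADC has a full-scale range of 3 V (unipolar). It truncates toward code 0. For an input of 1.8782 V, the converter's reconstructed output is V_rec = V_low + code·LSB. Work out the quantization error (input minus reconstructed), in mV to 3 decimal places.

0.270 mV

Step size: 3 V ÷ 2^12 = 0.732 mV.
(V_in − V_low)/LSB = (1.8782 − 0)/0.000732422 = 2564.3691 → code 2564 (floor).
V_rec = 0 + 2564·0.000732422 = 1.8779297 V.
V_in − V_rec = 0.000270312 V = 0.270 mV.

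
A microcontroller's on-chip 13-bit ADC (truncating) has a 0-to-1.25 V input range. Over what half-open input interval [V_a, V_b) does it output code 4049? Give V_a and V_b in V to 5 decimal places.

[0.61783 V, 0.61798 V)

LSB = 1.25/2^13 = 152.59 µV.
V_a = V_low + 4049·LSB = 0.617828 V; V_b = V_low + 4050·LSB = 0.617981 V.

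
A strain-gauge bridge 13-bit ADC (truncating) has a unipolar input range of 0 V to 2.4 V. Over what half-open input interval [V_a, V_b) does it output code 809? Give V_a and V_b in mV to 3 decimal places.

[237.012 mV, 237.305 mV)

LSB = 2.4/2^13 = 292.97 µV.
V_a = V_low + 809·LSB = 0.237012 V; V_b = V_low + 810·LSB = 0.237305 V.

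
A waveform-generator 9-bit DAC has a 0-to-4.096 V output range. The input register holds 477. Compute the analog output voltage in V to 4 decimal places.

3.8160 V

LSB = 4.096 V / 2^9 = 8.000 mV.
V_out = 0 + 477 × 0.008 V = 3.816 V.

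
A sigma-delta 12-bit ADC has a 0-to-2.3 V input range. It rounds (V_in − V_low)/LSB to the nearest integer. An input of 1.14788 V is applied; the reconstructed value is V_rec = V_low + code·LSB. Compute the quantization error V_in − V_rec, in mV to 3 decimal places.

Step size: 2.3 V ÷ 2^12 = 0.562 mV.
Scaled input = 2044.2246 LSBs, so code = 2044.
V_rec = 0 + 2044·0.000561523 = 1.1477539 V.
V_in − V_rec = 0.000126094 V = 0.126 mV.

0.126 mV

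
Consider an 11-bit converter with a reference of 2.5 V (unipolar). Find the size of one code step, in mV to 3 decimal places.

1.221 mV

Full-scale span = 2.5 V.
LSB = 2.5 / 2^11 = 2.5 / 2048 = 0.0012207 V = 1.221 mV.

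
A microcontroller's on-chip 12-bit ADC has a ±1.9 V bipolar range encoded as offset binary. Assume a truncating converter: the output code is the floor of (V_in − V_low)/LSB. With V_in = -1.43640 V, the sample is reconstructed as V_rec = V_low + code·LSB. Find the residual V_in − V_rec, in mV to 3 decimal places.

0.661 mV

LSB = 3.8/2^12 = 0.928 mV.
Scaled input = 499.7120 LSBs, so code = 499.
Code 499 maps back to (−1.9) + 499×0.000927734 V = -1.4370605 V.
Difference: 0.000660547 V → 0.661 mV.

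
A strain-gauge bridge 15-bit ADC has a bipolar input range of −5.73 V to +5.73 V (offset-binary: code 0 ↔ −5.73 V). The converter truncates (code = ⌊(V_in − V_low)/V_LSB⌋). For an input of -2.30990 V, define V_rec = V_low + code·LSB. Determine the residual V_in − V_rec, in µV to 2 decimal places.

Step size: 11.46 V ÷ 2^15 = 349.73 µV.
Scaled input = 9779.2179 LSBs, so code = 9779.
Code 9779 maps back to (−5.73) + 9779×0.000349731 V = -2.3099762 V.
V_in − V_rec = 7.61963e-05 V = 76.20 µV.

76.20 µV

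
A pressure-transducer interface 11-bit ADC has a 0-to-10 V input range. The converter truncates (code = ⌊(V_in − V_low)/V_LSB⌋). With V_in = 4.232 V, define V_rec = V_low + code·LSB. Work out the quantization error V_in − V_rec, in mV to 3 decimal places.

Step size: 10 V ÷ 2^11 = 4.883 mV.
(4.232 − 0)/0.00488281 = 866.7136; ⌊·⌋ gives code 866.
Code 866 maps back to 0 + 866×0.00488281 V = 4.2285156 V.
Difference: 0.00348438 V → 3.484 mV.

3.484 mV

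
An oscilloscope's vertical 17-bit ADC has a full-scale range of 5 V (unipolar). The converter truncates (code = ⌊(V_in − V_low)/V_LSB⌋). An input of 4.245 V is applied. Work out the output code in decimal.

Full-scale span = 5 V; LSB = 5/2^17 = 38.15 µV.
(4.245 − 0) / 3.8147e-05 = 111280.128 LSBs.
So the output code is 111280.

code 111280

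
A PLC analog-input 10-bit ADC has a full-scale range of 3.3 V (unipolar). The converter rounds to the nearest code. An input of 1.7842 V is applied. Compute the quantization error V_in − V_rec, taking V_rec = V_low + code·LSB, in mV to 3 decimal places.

-1.152 mV

One LSB is 3.3 V / 1024 = 3.223 mV.
(1.7842 − 0)/0.00322266 = 553.6427; round gives code 554.
V_rec = 0 + 554·0.00322266 = 1.7853516 V.
Error = 1.7842 − 1.7853516 = -0.00115156 V = -1.152 mV.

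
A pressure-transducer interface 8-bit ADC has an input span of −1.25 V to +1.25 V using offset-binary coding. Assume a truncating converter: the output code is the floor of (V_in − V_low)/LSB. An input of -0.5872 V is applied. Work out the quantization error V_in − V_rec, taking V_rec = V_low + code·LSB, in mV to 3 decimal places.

One LSB is 2.5 V / 256 = 9.766 mV.
(V_in − V_low)/LSB = (-0.5872 − (−1.25))/0.00976562 = 67.8707 → code 67 (floor).
Code 67 maps back to (−1.25) + 67×0.00976562 V = -0.59570312 V.
Error = -0.5872 − (−0.59570312) = 0.00850313 V = 8.503 mV.

8.503 mV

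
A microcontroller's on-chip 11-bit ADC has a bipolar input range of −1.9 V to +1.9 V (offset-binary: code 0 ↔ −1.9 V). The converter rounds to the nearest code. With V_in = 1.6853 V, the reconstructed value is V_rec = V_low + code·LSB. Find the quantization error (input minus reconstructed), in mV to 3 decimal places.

LSB = 3.8/2^11 = 1.855 mV.
(V_in − V_low)/LSB = (1.6853 − (−1.9))/0.00185547 = 1932.2880 → code 1932 (round).
V_rec = (−1.9) + 1932·0.00185547 = 1.6847656 V.
Difference: 0.000534375 V → 0.534 mV.

0.534 mV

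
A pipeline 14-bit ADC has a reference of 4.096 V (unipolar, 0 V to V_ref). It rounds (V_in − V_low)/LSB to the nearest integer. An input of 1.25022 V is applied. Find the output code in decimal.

code 5001

With 16384 levels over 4.096 V, one step is 250.00 µV.
(1.25022 − 0) / 0.00025 = 5000.880 LSBs.
So the output code is 5001.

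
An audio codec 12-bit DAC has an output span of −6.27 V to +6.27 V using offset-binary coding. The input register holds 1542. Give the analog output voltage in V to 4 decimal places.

-1.5491 V

LSB = 12.54 V / 2^12 = 3.062 mV.
V_out = (−6.27) + 1542 × 0.00306152 V = -1.54913 V.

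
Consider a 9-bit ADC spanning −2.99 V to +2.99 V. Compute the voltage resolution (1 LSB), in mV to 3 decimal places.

Full-scale span = 5.98 V.
LSB = 5.98 / 2^9 = 5.98 / 512 = 0.0116797 V = 11.680 mV.

11.680 mV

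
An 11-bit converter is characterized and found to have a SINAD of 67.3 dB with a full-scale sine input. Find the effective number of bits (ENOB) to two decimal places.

ENOB = (SINAD − 1.76) / 6.02 = (67.3 − 1.76)/6.02 = 10.887.

10.89 bits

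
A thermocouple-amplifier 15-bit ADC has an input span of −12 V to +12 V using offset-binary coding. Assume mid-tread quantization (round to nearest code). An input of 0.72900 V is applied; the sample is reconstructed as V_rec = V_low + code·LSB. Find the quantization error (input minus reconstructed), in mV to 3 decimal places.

Step size: 24 V ÷ 2^15 = 0.732 mV.
Scaled input = 17379.3280 LSBs, so code = 17379.
Reconstructed: 0.72875977 V.
V_in − V_rec = 0.000240234 V = 0.240 mV.

0.240 mV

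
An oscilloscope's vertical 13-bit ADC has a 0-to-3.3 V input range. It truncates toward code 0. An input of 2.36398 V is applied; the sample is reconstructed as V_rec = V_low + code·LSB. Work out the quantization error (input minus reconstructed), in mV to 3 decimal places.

0.162 mV

LSB = 3.3/2^13 = 402.83 µV.
(V_in − V_low)/LSB = (2.36398 − 0)/0.000402832 = 5868.4013 → code 5868 (floor).
Code 5868 maps back to 0 + 5868×0.000402832 V = 2.3638184 V.
Error = 2.36398 − 2.3638184 = 0.000161641 V = 0.162 mV.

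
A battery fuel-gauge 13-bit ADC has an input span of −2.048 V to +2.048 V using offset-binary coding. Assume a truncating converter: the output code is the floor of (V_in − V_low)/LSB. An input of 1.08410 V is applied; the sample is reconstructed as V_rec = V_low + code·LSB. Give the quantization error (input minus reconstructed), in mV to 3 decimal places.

Step size: 4.096 V ÷ 2^13 = 0.500 mV.
Scaled input = 6264.2000 LSBs, so code = 6264.
V_rec = (−2.048) + 6264·0.0005 = 1.084 V.
Error = 1.08410 − 1.084 = 0.0001 V = 0.100 mV.

0.100 mV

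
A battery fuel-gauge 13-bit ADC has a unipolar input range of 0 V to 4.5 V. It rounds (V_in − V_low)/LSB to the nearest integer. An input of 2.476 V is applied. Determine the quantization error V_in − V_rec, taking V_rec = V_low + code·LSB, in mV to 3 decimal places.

0.231 mV

One LSB is 4.5 V / 8192 = 0.549 mV.
(2.476 − 0)/0.000549316 = 4507.4204; round gives code 4507.
Reconstructed: 2.475769 V.
V_in − V_rec = 0.000230957 V = 0.231 mV.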